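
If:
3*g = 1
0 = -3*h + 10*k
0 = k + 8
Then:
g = 1/3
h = -80/3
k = -8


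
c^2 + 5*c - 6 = (c - 1)*(c + 6)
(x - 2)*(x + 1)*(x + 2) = x^3 + x^2 - 4*x - 4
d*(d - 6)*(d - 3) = d^3 - 9*d^2 + 18*d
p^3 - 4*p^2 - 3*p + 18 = (p - 3)^2*(p + 2)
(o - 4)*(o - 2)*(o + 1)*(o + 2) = o^4 - 3*o^3 - 8*o^2 + 12*o + 16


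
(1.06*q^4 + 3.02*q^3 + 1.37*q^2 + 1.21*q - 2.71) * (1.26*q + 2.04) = 1.3356*q^5 + 5.9676*q^4 + 7.887*q^3 + 4.3194*q^2 - 0.9462*q - 5.5284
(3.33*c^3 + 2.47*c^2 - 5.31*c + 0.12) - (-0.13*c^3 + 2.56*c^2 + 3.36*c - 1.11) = 3.46*c^3 - 0.0899999999999999*c^2 - 8.67*c + 1.23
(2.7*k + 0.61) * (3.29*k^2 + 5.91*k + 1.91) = 8.883*k^3 + 17.9639*k^2 + 8.7621*k + 1.1651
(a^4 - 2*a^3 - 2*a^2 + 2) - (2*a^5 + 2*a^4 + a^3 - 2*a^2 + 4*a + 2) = -2*a^5 - a^4 - 3*a^3 - 4*a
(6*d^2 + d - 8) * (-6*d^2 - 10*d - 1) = -36*d^4 - 66*d^3 + 32*d^2 + 79*d + 8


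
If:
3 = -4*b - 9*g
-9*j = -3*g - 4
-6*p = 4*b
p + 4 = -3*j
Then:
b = 9/2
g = -7/3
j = -1/3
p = -3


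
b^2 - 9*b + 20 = (b - 5)*(b - 4)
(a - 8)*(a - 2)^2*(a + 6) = a^4 - 6*a^3 - 36*a^2 + 184*a - 192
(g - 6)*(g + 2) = g^2 - 4*g - 12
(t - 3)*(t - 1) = t^2 - 4*t + 3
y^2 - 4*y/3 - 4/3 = (y - 2)*(y + 2/3)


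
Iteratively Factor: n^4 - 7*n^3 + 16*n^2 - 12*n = (n - 2)*(n^3 - 5*n^2 + 6*n) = n*(n - 2)*(n^2 - 5*n + 6) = n*(n - 3)*(n - 2)*(n - 2)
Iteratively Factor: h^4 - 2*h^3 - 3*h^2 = (h)*(h^3 - 2*h^2 - 3*h) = h*(h + 1)*(h^2 - 3*h) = h^2*(h + 1)*(h - 3)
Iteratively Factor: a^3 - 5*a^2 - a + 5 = (a - 5)*(a^2 - 1) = (a - 5)*(a + 1)*(a - 1)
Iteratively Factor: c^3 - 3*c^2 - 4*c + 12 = (c - 2)*(c^2 - c - 6) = (c - 2)*(c + 2)*(c - 3)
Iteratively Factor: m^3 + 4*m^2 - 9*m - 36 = (m + 3)*(m^2 + m - 12) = (m + 3)*(m + 4)*(m - 3)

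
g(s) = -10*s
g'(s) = -10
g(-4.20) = 42.00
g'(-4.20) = -10.00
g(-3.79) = 37.90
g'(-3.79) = -10.00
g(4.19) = -41.90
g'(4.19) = -10.00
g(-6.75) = 67.50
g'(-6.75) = -10.00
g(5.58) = -55.80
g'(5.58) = -10.00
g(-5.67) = 56.70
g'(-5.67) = -10.00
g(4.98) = -49.80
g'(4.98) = -10.00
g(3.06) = -30.60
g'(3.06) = -10.00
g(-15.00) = 150.00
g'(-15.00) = -10.00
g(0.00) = 0.00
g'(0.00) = -10.00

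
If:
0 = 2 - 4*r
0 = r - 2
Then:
No Solution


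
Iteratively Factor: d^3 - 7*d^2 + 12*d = (d - 3)*(d^2 - 4*d) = d*(d - 3)*(d - 4)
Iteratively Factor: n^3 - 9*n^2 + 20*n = (n - 5)*(n^2 - 4*n) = (n - 5)*(n - 4)*(n)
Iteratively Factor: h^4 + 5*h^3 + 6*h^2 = (h)*(h^3 + 5*h^2 + 6*h) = h*(h + 3)*(h^2 + 2*h) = h^2*(h + 3)*(h + 2)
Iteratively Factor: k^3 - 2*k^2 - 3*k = (k)*(k^2 - 2*k - 3) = k*(k + 1)*(k - 3)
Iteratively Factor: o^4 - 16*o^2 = (o - 4)*(o^3 + 4*o^2) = (o - 4)*(o + 4)*(o^2) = o*(o - 4)*(o + 4)*(o)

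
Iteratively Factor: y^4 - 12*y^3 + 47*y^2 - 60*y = (y - 4)*(y^3 - 8*y^2 + 15*y) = (y - 4)*(y - 3)*(y^2 - 5*y) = (y - 5)*(y - 4)*(y - 3)*(y)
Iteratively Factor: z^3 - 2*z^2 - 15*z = (z + 3)*(z^2 - 5*z) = z*(z + 3)*(z - 5)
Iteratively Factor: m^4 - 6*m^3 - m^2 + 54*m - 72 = (m - 3)*(m^3 - 3*m^2 - 10*m + 24) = (m - 3)*(m + 3)*(m^2 - 6*m + 8) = (m - 4)*(m - 3)*(m + 3)*(m - 2)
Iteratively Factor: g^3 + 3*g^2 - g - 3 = (g - 1)*(g^2 + 4*g + 3) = (g - 1)*(g + 3)*(g + 1)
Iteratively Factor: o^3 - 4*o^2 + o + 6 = (o + 1)*(o^2 - 5*o + 6) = (o - 3)*(o + 1)*(o - 2)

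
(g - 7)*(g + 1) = g^2 - 6*g - 7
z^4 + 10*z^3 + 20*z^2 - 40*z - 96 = (z - 2)*(z + 2)*(z + 4)*(z + 6)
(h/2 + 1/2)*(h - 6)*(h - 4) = h^3/2 - 9*h^2/2 + 7*h + 12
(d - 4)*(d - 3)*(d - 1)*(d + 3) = d^4 - 5*d^3 - 5*d^2 + 45*d - 36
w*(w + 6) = w^2 + 6*w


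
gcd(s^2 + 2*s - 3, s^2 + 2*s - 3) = s^2 + 2*s - 3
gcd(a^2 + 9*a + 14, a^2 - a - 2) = 1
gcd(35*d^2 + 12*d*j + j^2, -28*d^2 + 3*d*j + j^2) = 7*d + j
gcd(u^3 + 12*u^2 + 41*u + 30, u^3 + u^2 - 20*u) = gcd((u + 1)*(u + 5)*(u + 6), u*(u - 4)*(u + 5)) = u + 5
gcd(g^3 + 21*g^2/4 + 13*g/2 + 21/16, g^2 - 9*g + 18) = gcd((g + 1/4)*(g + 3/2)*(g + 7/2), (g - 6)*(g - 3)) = 1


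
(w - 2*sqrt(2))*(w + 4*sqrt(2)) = w^2 + 2*sqrt(2)*w - 16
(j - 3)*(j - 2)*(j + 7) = j^3 + 2*j^2 - 29*j + 42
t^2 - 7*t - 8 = (t - 8)*(t + 1)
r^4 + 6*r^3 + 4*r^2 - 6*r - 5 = (r - 1)*(r + 1)^2*(r + 5)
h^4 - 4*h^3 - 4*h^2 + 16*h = h*(h - 4)*(h - 2)*(h + 2)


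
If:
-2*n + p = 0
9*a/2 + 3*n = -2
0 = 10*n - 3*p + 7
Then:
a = 13/18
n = -7/4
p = -7/2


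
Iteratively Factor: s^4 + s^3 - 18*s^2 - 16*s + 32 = (s + 2)*(s^3 - s^2 - 16*s + 16) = (s - 1)*(s + 2)*(s^2 - 16) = (s - 1)*(s + 2)*(s + 4)*(s - 4)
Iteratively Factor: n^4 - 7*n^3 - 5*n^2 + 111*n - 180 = (n - 5)*(n^3 - 2*n^2 - 15*n + 36) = (n - 5)*(n + 4)*(n^2 - 6*n + 9) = (n - 5)*(n - 3)*(n + 4)*(n - 3)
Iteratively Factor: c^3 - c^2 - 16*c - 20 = (c + 2)*(c^2 - 3*c - 10) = (c - 5)*(c + 2)*(c + 2)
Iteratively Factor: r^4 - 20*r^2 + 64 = (r + 4)*(r^3 - 4*r^2 - 4*r + 16) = (r + 2)*(r + 4)*(r^2 - 6*r + 8) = (r - 2)*(r + 2)*(r + 4)*(r - 4)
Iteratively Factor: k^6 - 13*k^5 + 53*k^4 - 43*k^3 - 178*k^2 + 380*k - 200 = (k + 2)*(k^5 - 15*k^4 + 83*k^3 - 209*k^2 + 240*k - 100) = (k - 5)*(k + 2)*(k^4 - 10*k^3 + 33*k^2 - 44*k + 20) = (k - 5)^2*(k + 2)*(k^3 - 5*k^2 + 8*k - 4) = (k - 5)^2*(k - 2)*(k + 2)*(k^2 - 3*k + 2) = (k - 5)^2*(k - 2)*(k - 1)*(k + 2)*(k - 2)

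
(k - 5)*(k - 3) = k^2 - 8*k + 15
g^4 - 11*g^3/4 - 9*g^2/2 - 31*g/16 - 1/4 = (g - 4)*(g + 1/4)*(g + 1/2)^2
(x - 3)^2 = x^2 - 6*x + 9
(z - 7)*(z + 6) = z^2 - z - 42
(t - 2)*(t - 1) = t^2 - 3*t + 2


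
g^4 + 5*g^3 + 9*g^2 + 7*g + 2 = (g + 1)^3*(g + 2)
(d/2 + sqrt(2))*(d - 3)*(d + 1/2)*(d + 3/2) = d^4/2 - d^3/2 + sqrt(2)*d^3 - 21*d^2/8 - sqrt(2)*d^2 - 21*sqrt(2)*d/4 - 9*d/8 - 9*sqrt(2)/4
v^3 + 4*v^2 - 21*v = v*(v - 3)*(v + 7)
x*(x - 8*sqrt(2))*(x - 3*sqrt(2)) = x^3 - 11*sqrt(2)*x^2 + 48*x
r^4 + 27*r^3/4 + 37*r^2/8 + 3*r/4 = r*(r + 1/4)*(r + 1/2)*(r + 6)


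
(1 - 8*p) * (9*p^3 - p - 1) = -72*p^4 + 9*p^3 + 8*p^2 + 7*p - 1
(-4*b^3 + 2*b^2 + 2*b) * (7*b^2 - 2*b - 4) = -28*b^5 + 22*b^4 + 26*b^3 - 12*b^2 - 8*b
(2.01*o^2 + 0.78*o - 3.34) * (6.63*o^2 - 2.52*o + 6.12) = 13.3263*o^4 + 0.1062*o^3 - 11.8086*o^2 + 13.1904*o - 20.4408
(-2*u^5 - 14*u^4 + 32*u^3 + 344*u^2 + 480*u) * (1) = -2*u^5 - 14*u^4 + 32*u^3 + 344*u^2 + 480*u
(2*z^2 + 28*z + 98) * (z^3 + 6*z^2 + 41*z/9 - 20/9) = 2*z^5 + 40*z^4 + 2476*z^3/9 + 6400*z^2/9 + 3458*z/9 - 1960/9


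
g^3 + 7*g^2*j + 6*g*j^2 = g*(g + j)*(g + 6*j)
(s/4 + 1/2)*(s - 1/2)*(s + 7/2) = s^3/4 + 5*s^2/4 + 17*s/16 - 7/8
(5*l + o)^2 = 25*l^2 + 10*l*o + o^2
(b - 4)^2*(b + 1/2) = b^3 - 15*b^2/2 + 12*b + 8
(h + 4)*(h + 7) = h^2 + 11*h + 28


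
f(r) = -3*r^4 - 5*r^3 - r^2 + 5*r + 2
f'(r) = -12*r^3 - 15*r^2 - 2*r + 5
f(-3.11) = -153.47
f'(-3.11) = 227.10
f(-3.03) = -136.11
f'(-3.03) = 207.16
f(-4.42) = -752.89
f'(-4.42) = 757.00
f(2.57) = -207.50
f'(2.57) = -302.91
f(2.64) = -229.49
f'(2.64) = -325.62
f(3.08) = -408.15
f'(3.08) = -494.07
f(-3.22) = -180.05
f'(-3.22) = 256.55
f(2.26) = -127.79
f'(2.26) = -214.65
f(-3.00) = -130.00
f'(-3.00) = 200.00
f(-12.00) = -53770.00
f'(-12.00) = 18605.00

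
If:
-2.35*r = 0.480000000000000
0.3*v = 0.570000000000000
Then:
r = -0.20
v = 1.90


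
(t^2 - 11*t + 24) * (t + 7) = t^3 - 4*t^2 - 53*t + 168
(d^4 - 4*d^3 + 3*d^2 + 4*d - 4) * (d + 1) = d^5 - 3*d^4 - d^3 + 7*d^2 - 4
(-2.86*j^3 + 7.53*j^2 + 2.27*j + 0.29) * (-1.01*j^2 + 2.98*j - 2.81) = 2.8886*j^5 - 16.1281*j^4 + 28.1833*j^3 - 14.6876*j^2 - 5.5145*j - 0.8149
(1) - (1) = 0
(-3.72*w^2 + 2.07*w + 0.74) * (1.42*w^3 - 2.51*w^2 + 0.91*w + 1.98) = -5.2824*w^5 + 12.2766*w^4 - 7.5301*w^3 - 7.3393*w^2 + 4.772*w + 1.4652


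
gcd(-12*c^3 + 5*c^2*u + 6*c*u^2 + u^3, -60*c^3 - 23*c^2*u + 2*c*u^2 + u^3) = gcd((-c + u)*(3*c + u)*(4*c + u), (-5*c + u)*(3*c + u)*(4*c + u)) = 12*c^2 + 7*c*u + u^2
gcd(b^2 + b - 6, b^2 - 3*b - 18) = b + 3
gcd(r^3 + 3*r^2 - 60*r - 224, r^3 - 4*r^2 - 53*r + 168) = r^2 - r - 56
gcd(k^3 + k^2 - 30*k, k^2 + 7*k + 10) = 1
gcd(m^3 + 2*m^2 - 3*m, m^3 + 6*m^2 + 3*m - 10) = m - 1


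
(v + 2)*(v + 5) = v^2 + 7*v + 10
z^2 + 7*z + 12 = (z + 3)*(z + 4)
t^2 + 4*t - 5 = (t - 1)*(t + 5)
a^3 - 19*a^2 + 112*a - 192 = (a - 8)^2*(a - 3)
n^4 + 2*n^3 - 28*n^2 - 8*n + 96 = (n - 4)*(n - 2)*(n + 2)*(n + 6)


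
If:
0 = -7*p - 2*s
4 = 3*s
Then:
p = -8/21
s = 4/3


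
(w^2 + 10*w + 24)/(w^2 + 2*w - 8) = (w + 6)/(w - 2)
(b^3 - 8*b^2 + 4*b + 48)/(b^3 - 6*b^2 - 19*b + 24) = (b^3 - 8*b^2 + 4*b + 48)/(b^3 - 6*b^2 - 19*b + 24)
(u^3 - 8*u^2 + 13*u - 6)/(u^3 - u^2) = 1 - 7/u + 6/u^2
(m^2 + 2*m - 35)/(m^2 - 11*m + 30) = (m + 7)/(m - 6)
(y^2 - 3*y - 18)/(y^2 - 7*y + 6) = (y + 3)/(y - 1)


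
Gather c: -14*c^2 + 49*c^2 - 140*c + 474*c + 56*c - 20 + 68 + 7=35*c^2 + 390*c + 55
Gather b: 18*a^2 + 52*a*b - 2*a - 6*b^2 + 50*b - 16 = 18*a^2 - 2*a - 6*b^2 + b*(52*a + 50) - 16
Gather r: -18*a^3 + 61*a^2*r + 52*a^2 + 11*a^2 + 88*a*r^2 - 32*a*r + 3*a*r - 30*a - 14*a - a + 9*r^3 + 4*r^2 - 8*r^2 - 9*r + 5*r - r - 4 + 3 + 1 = -18*a^3 + 63*a^2 - 45*a + 9*r^3 + r^2*(88*a - 4) + r*(61*a^2 - 29*a - 5)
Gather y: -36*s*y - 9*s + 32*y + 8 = -9*s + y*(32 - 36*s) + 8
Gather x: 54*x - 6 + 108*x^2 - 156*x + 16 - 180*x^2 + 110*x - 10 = -72*x^2 + 8*x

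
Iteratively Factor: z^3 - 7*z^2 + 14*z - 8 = (z - 4)*(z^2 - 3*z + 2) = (z - 4)*(z - 2)*(z - 1)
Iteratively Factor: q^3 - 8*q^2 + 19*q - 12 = (q - 4)*(q^2 - 4*q + 3) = (q - 4)*(q - 3)*(q - 1)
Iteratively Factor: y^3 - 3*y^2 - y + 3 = (y - 1)*(y^2 - 2*y - 3) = (y - 3)*(y - 1)*(y + 1)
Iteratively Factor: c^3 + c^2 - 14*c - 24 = (c + 3)*(c^2 - 2*c - 8) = (c - 4)*(c + 3)*(c + 2)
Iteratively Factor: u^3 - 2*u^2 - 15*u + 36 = (u + 4)*(u^2 - 6*u + 9) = (u - 3)*(u + 4)*(u - 3)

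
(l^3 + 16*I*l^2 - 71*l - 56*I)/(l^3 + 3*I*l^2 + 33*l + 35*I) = (l + 8*I)/(l - 5*I)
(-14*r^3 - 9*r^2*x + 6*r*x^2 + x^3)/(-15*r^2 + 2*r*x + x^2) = (-14*r^3 - 9*r^2*x + 6*r*x^2 + x^3)/(-15*r^2 + 2*r*x + x^2)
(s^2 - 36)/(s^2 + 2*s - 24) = (s - 6)/(s - 4)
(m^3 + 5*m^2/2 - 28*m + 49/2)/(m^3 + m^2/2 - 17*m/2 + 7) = (2*m^2 + 7*m - 49)/(2*m^2 + 3*m - 14)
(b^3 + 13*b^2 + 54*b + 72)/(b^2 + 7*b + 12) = b + 6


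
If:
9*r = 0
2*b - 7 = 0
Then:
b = 7/2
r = 0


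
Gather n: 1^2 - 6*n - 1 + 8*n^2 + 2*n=8*n^2 - 4*n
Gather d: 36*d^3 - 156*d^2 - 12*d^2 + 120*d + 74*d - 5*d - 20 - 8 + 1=36*d^3 - 168*d^2 + 189*d - 27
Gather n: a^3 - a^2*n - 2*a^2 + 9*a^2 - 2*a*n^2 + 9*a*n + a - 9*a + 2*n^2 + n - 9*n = a^3 + 7*a^2 - 8*a + n^2*(2 - 2*a) + n*(-a^2 + 9*a - 8)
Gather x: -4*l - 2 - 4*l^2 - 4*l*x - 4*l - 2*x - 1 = -4*l^2 - 8*l + x*(-4*l - 2) - 3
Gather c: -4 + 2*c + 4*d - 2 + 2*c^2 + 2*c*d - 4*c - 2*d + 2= 2*c^2 + c*(2*d - 2) + 2*d - 4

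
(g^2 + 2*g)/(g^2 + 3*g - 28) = g*(g + 2)/(g^2 + 3*g - 28)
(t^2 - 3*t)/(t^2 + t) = (t - 3)/(t + 1)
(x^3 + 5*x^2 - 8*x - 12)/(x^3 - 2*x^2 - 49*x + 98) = (x^2 + 7*x + 6)/(x^2 - 49)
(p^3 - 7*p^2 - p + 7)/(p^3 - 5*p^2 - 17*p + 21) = (p + 1)/(p + 3)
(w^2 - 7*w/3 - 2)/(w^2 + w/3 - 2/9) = 3*(w - 3)/(3*w - 1)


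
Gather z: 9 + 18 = 27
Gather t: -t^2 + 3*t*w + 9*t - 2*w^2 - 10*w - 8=-t^2 + t*(3*w + 9) - 2*w^2 - 10*w - 8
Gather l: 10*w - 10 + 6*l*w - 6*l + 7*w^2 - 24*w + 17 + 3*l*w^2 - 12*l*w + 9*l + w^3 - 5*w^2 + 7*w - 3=l*(3*w^2 - 6*w + 3) + w^3 + 2*w^2 - 7*w + 4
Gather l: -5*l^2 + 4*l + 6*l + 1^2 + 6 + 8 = -5*l^2 + 10*l + 15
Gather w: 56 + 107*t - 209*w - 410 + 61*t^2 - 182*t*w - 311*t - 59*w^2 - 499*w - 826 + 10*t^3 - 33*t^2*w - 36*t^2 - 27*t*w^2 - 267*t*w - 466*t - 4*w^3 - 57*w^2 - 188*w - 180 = 10*t^3 + 25*t^2 - 670*t - 4*w^3 + w^2*(-27*t - 116) + w*(-33*t^2 - 449*t - 896) - 1360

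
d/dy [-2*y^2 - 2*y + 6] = -4*y - 2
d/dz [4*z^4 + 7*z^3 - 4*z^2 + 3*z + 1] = 16*z^3 + 21*z^2 - 8*z + 3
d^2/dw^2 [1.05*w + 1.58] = 0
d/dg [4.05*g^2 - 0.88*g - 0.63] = 8.1*g - 0.88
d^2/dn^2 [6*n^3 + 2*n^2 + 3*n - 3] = 36*n + 4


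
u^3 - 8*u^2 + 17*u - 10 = (u - 5)*(u - 2)*(u - 1)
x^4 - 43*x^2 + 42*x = x*(x - 6)*(x - 1)*(x + 7)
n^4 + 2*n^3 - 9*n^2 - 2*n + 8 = (n - 2)*(n - 1)*(n + 1)*(n + 4)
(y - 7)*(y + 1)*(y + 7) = y^3 + y^2 - 49*y - 49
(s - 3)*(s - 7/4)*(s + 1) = s^3 - 15*s^2/4 + s/2 + 21/4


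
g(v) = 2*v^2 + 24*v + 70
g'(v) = 4*v + 24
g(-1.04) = 47.20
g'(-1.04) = 19.84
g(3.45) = 176.60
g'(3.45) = 37.80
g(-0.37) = 61.39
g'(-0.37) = 22.52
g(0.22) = 75.38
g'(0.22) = 24.88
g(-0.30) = 62.98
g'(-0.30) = 22.80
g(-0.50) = 58.50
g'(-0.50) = 22.00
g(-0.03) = 69.28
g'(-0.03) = 23.88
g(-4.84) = 0.69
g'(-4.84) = 4.64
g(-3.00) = 16.00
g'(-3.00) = 12.00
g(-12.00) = 70.00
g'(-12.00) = -24.00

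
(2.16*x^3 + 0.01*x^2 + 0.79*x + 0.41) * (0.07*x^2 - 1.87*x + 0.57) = 0.1512*x^5 - 4.0385*x^4 + 1.2678*x^3 - 1.4429*x^2 - 0.3164*x + 0.2337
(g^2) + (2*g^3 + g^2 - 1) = 2*g^3 + 2*g^2 - 1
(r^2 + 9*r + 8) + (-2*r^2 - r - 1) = -r^2 + 8*r + 7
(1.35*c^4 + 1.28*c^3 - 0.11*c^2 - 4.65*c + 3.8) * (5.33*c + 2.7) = 7.1955*c^5 + 10.4674*c^4 + 2.8697*c^3 - 25.0815*c^2 + 7.699*c + 10.26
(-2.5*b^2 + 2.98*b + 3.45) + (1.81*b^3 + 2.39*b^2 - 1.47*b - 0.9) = 1.81*b^3 - 0.11*b^2 + 1.51*b + 2.55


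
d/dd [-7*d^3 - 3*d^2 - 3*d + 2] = -21*d^2 - 6*d - 3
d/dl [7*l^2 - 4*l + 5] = 14*l - 4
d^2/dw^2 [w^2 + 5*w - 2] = 2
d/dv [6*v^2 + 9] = 12*v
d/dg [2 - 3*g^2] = -6*g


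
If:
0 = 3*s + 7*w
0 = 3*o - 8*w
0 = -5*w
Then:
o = 0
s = 0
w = 0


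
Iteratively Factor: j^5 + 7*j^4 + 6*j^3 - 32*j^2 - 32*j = (j + 1)*(j^4 + 6*j^3 - 32*j) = j*(j + 1)*(j^3 + 6*j^2 - 32) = j*(j + 1)*(j + 4)*(j^2 + 2*j - 8) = j*(j - 2)*(j + 1)*(j + 4)*(j + 4)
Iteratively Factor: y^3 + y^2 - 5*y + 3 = (y + 3)*(y^2 - 2*y + 1) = (y - 1)*(y + 3)*(y - 1)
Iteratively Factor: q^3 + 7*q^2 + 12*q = (q)*(q^2 + 7*q + 12) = q*(q + 3)*(q + 4)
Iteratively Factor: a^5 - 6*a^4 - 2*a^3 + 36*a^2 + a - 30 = (a - 3)*(a^4 - 3*a^3 - 11*a^2 + 3*a + 10) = (a - 3)*(a + 2)*(a^3 - 5*a^2 - a + 5) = (a - 3)*(a - 1)*(a + 2)*(a^2 - 4*a - 5) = (a - 5)*(a - 3)*(a - 1)*(a + 2)*(a + 1)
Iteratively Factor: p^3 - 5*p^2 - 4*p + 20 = (p + 2)*(p^2 - 7*p + 10) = (p - 5)*(p + 2)*(p - 2)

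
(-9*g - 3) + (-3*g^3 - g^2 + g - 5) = -3*g^3 - g^2 - 8*g - 8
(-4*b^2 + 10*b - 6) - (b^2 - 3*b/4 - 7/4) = -5*b^2 + 43*b/4 - 17/4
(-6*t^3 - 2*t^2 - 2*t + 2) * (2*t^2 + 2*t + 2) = -12*t^5 - 16*t^4 - 20*t^3 - 4*t^2 + 4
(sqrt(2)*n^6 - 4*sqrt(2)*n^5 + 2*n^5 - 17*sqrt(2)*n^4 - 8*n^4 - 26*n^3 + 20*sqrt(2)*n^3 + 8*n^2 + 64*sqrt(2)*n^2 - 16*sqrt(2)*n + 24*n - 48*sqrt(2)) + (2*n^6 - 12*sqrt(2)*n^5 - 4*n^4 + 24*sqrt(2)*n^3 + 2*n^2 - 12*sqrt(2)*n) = sqrt(2)*n^6 + 2*n^6 - 16*sqrt(2)*n^5 + 2*n^5 - 17*sqrt(2)*n^4 - 12*n^4 - 26*n^3 + 44*sqrt(2)*n^3 + 10*n^2 + 64*sqrt(2)*n^2 - 28*sqrt(2)*n + 24*n - 48*sqrt(2)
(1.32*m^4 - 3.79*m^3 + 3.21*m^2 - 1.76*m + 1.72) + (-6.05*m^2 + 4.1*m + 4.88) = 1.32*m^4 - 3.79*m^3 - 2.84*m^2 + 2.34*m + 6.6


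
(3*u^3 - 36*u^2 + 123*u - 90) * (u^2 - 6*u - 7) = 3*u^5 - 54*u^4 + 318*u^3 - 576*u^2 - 321*u + 630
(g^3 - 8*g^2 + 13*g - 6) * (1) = g^3 - 8*g^2 + 13*g - 6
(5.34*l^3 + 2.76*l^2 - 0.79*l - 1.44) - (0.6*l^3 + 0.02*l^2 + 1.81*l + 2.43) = 4.74*l^3 + 2.74*l^2 - 2.6*l - 3.87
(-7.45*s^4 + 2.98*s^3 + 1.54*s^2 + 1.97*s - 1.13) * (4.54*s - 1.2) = -33.823*s^5 + 22.4692*s^4 + 3.4156*s^3 + 7.0958*s^2 - 7.4942*s + 1.356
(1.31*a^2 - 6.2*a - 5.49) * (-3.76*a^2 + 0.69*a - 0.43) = -4.9256*a^4 + 24.2159*a^3 + 15.8011*a^2 - 1.1221*a + 2.3607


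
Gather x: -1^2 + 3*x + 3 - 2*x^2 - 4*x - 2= -2*x^2 - x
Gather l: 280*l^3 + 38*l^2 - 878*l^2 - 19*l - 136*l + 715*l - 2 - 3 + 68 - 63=280*l^3 - 840*l^2 + 560*l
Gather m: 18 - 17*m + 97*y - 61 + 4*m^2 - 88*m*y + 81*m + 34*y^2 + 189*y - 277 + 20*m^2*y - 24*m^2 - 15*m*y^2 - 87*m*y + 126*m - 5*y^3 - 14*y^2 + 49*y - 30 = m^2*(20*y - 20) + m*(-15*y^2 - 175*y + 190) - 5*y^3 + 20*y^2 + 335*y - 350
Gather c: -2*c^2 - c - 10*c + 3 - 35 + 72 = -2*c^2 - 11*c + 40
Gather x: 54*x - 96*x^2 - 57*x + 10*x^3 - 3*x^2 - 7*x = 10*x^3 - 99*x^2 - 10*x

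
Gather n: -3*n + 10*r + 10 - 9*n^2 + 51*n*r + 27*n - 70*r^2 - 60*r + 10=-9*n^2 + n*(51*r + 24) - 70*r^2 - 50*r + 20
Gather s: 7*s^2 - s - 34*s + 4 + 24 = 7*s^2 - 35*s + 28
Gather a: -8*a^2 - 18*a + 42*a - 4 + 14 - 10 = -8*a^2 + 24*a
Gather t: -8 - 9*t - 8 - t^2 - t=-t^2 - 10*t - 16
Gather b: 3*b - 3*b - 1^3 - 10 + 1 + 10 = 0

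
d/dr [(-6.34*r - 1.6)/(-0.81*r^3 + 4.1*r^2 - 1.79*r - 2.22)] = (-10.2708*r^3 + 22.106*r^2 + 13.12*r + 11.2108)/(0.6561*r^6 - 6.642*r^5 + 19.7098*r^4 - 11.0816*r^3 - 14.9999*r^2 + 7.9476*r + 4.9284)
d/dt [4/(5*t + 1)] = -20/(5*t + 1)^2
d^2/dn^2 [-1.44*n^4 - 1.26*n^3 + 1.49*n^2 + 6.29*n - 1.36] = -17.28*n^2 - 7.56*n + 2.98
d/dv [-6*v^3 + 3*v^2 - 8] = 6*v*(1 - 3*v)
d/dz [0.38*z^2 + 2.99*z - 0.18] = 0.76*z + 2.99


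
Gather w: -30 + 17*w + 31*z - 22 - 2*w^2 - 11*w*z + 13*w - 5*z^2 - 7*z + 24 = -2*w^2 + w*(30 - 11*z) - 5*z^2 + 24*z - 28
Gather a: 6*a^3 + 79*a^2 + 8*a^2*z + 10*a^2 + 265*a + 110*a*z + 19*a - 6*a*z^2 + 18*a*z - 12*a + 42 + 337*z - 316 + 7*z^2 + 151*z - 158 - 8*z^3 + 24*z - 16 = 6*a^3 + a^2*(8*z + 89) + a*(-6*z^2 + 128*z + 272) - 8*z^3 + 7*z^2 + 512*z - 448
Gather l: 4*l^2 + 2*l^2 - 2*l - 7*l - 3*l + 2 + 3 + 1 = 6*l^2 - 12*l + 6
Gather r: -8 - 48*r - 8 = -48*r - 16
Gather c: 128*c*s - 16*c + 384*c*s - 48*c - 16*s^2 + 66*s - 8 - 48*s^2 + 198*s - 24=c*(512*s - 64) - 64*s^2 + 264*s - 32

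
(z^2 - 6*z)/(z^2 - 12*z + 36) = z/(z - 6)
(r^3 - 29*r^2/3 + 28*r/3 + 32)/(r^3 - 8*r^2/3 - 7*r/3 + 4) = (r - 8)/(r - 1)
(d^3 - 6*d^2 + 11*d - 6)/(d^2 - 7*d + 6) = (d^2 - 5*d + 6)/(d - 6)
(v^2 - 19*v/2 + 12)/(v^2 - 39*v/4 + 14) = 2*(2*v - 3)/(4*v - 7)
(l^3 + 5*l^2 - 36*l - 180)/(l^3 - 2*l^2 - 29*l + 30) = (l + 6)/(l - 1)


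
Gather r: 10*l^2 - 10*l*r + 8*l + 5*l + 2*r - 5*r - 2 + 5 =10*l^2 + 13*l + r*(-10*l - 3) + 3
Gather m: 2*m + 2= 2*m + 2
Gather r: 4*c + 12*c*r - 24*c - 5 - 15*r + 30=-20*c + r*(12*c - 15) + 25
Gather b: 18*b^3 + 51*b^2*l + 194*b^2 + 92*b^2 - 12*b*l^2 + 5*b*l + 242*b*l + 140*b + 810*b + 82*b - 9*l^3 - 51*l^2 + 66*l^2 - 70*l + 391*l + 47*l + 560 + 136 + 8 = 18*b^3 + b^2*(51*l + 286) + b*(-12*l^2 + 247*l + 1032) - 9*l^3 + 15*l^2 + 368*l + 704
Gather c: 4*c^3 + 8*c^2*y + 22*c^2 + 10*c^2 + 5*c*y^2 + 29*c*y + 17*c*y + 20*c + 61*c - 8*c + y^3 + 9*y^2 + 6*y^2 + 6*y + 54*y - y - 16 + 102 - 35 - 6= 4*c^3 + c^2*(8*y + 32) + c*(5*y^2 + 46*y + 73) + y^3 + 15*y^2 + 59*y + 45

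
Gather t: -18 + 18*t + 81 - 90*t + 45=108 - 72*t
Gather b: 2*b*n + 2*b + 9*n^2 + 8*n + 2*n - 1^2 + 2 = b*(2*n + 2) + 9*n^2 + 10*n + 1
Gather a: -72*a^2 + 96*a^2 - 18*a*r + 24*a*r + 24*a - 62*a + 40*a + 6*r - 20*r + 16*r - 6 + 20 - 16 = 24*a^2 + a*(6*r + 2) + 2*r - 2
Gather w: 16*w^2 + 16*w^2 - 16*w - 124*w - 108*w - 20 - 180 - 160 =32*w^2 - 248*w - 360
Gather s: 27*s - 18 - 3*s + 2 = 24*s - 16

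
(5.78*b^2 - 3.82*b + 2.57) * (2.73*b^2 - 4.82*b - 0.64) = 15.7794*b^4 - 38.2882*b^3 + 21.7293*b^2 - 9.9426*b - 1.6448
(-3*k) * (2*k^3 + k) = -6*k^4 - 3*k^2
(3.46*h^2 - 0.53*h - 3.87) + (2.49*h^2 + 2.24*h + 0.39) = 5.95*h^2 + 1.71*h - 3.48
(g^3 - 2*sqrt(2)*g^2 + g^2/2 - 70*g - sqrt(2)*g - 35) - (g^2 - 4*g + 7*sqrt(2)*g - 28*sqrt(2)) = g^3 - 2*sqrt(2)*g^2 - g^2/2 - 66*g - 8*sqrt(2)*g - 35 + 28*sqrt(2)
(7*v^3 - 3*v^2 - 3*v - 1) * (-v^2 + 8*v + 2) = -7*v^5 + 59*v^4 - 7*v^3 - 29*v^2 - 14*v - 2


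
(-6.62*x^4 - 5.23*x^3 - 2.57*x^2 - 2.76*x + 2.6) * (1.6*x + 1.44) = -10.592*x^5 - 17.9008*x^4 - 11.6432*x^3 - 8.1168*x^2 + 0.1856*x + 3.744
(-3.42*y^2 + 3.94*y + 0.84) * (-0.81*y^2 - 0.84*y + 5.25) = 2.7702*y^4 - 0.3186*y^3 - 21.945*y^2 + 19.9794*y + 4.41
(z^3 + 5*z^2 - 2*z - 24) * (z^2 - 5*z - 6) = z^5 - 33*z^3 - 44*z^2 + 132*z + 144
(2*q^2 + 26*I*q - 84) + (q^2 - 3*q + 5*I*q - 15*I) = 3*q^2 - 3*q + 31*I*q - 84 - 15*I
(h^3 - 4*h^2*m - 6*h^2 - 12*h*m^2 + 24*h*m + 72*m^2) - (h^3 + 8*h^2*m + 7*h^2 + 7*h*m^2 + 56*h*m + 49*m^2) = -12*h^2*m - 13*h^2 - 19*h*m^2 - 32*h*m + 23*m^2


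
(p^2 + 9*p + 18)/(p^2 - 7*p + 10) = (p^2 + 9*p + 18)/(p^2 - 7*p + 10)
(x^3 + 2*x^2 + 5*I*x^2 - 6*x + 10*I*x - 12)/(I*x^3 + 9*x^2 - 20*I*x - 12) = (-I*x^3 + x^2*(5 - 2*I) + x*(10 + 6*I) + 12*I)/(x^3 - 9*I*x^2 - 20*x + 12*I)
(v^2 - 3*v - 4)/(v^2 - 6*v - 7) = (v - 4)/(v - 7)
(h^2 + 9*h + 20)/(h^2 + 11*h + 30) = (h + 4)/(h + 6)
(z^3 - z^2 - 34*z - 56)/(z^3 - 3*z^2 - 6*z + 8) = (z^2 - 3*z - 28)/(z^2 - 5*z + 4)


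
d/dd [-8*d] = -8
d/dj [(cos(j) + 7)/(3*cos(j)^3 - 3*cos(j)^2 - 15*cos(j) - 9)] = 2*(cos(j)^2 + 9*cos(j) - 16)*sin(j)/(3*(cos(j) - 3)^2*(cos(j) + 1)^3)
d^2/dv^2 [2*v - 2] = 0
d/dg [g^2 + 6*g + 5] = 2*g + 6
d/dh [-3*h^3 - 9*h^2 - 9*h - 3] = -9*h^2 - 18*h - 9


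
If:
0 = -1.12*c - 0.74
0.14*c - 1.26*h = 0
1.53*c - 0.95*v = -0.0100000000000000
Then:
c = -0.66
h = -0.07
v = -1.05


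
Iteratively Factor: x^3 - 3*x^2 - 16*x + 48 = (x - 3)*(x^2 - 16) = (x - 3)*(x + 4)*(x - 4)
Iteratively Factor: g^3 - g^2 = (g)*(g^2 - g) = g^2*(g - 1)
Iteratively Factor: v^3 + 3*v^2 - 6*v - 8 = (v + 1)*(v^2 + 2*v - 8) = (v - 2)*(v + 1)*(v + 4)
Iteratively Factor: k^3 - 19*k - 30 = (k + 2)*(k^2 - 2*k - 15) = (k - 5)*(k + 2)*(k + 3)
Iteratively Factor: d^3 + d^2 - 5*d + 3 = (d - 1)*(d^2 + 2*d - 3) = (d - 1)*(d + 3)*(d - 1)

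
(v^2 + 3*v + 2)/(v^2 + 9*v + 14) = (v + 1)/(v + 7)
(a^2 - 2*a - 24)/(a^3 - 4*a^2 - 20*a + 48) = 1/(a - 2)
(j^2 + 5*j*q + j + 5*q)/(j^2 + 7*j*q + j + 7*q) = (j + 5*q)/(j + 7*q)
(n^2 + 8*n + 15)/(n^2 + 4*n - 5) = (n + 3)/(n - 1)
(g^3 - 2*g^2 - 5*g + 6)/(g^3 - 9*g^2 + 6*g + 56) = (g^2 - 4*g + 3)/(g^2 - 11*g + 28)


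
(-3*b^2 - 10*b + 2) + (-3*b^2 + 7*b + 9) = -6*b^2 - 3*b + 11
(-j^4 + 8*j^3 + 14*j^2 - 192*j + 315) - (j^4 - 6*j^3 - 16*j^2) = -2*j^4 + 14*j^3 + 30*j^2 - 192*j + 315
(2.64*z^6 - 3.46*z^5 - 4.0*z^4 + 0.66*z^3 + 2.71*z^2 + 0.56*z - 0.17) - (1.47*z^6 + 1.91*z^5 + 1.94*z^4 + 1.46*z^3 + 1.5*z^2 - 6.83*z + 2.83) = 1.17*z^6 - 5.37*z^5 - 5.94*z^4 - 0.8*z^3 + 1.21*z^2 + 7.39*z - 3.0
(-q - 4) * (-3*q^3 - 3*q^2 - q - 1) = 3*q^4 + 15*q^3 + 13*q^2 + 5*q + 4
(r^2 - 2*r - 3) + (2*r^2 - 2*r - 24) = 3*r^2 - 4*r - 27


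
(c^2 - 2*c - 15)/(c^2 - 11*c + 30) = (c + 3)/(c - 6)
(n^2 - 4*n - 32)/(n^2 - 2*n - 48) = (n + 4)/(n + 6)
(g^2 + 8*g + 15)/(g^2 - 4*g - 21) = (g + 5)/(g - 7)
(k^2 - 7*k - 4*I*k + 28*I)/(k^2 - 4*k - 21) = (k - 4*I)/(k + 3)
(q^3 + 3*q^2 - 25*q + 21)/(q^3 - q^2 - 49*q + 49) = (q - 3)/(q - 7)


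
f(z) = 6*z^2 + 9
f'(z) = 12*z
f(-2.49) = 46.20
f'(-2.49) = -29.88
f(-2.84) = 57.39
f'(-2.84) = -34.08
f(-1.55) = 23.42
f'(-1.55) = -18.60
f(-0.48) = 10.38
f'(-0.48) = -5.76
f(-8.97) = 491.77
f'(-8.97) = -107.64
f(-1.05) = 15.62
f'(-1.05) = -12.60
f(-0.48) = 10.38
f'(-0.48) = -5.76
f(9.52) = 552.78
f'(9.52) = 114.24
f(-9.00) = 495.00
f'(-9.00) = -108.00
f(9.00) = 495.00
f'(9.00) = 108.00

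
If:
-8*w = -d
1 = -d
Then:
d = -1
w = -1/8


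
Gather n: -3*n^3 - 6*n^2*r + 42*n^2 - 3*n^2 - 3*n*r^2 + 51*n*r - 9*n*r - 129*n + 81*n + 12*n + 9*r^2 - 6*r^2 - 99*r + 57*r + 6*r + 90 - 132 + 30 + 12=-3*n^3 + n^2*(39 - 6*r) + n*(-3*r^2 + 42*r - 36) + 3*r^2 - 36*r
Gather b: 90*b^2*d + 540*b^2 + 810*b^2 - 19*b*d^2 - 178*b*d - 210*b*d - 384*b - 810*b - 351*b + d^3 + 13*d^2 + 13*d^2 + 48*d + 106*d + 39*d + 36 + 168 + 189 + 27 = b^2*(90*d + 1350) + b*(-19*d^2 - 388*d - 1545) + d^3 + 26*d^2 + 193*d + 420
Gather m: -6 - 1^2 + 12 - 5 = 0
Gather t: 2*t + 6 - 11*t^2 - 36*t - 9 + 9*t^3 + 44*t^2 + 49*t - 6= 9*t^3 + 33*t^2 + 15*t - 9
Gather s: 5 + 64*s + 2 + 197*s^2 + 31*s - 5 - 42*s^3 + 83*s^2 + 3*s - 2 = -42*s^3 + 280*s^2 + 98*s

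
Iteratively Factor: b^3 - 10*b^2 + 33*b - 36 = (b - 3)*(b^2 - 7*b + 12) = (b - 4)*(b - 3)*(b - 3)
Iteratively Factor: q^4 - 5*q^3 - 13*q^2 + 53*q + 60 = (q - 5)*(q^3 - 13*q - 12) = (q - 5)*(q + 1)*(q^2 - q - 12) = (q - 5)*(q + 1)*(q + 3)*(q - 4)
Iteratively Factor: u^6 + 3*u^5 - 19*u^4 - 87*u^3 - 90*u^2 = (u)*(u^5 + 3*u^4 - 19*u^3 - 87*u^2 - 90*u) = u*(u + 3)*(u^4 - 19*u^2 - 30*u) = u*(u + 2)*(u + 3)*(u^3 - 2*u^2 - 15*u) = u*(u - 5)*(u + 2)*(u + 3)*(u^2 + 3*u) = u*(u - 5)*(u + 2)*(u + 3)^2*(u)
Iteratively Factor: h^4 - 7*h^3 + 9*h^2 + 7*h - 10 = (h - 5)*(h^3 - 2*h^2 - h + 2) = (h - 5)*(h - 2)*(h^2 - 1) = (h - 5)*(h - 2)*(h - 1)*(h + 1)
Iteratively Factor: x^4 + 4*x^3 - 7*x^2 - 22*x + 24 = (x + 3)*(x^3 + x^2 - 10*x + 8) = (x - 1)*(x + 3)*(x^2 + 2*x - 8) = (x - 2)*(x - 1)*(x + 3)*(x + 4)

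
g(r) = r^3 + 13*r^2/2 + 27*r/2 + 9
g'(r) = 3*r^2 + 13*r + 27/2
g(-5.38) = -31.21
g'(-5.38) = 30.39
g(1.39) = 43.01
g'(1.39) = 37.37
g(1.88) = 64.00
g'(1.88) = 48.54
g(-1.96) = -0.02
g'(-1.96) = -0.46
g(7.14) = 800.75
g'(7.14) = 259.26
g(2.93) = 129.51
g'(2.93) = 77.34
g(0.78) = 23.96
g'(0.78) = 25.47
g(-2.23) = 0.13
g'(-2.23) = -0.57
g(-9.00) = -315.00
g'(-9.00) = 139.50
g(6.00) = 540.00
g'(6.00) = 199.50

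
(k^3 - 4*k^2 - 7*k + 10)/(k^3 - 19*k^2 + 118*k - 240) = (k^2 + k - 2)/(k^2 - 14*k + 48)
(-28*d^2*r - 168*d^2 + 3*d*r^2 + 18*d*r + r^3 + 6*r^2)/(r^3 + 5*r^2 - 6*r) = (-28*d^2 + 3*d*r + r^2)/(r*(r - 1))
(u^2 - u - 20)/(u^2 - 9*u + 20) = (u + 4)/(u - 4)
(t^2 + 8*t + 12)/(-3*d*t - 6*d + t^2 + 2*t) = (t + 6)/(-3*d + t)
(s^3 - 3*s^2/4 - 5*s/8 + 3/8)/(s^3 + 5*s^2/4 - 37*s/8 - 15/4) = (2*s^2 - 3*s + 1)/(2*s^2 + s - 10)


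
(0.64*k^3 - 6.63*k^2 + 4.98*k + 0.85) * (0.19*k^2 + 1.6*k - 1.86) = 0.1216*k^5 - 0.2357*k^4 - 10.8522*k^3 + 20.4613*k^2 - 7.9028*k - 1.581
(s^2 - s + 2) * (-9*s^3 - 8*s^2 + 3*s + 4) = -9*s^5 + s^4 - 7*s^3 - 15*s^2 + 2*s + 8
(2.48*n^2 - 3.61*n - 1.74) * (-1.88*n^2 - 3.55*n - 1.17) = -4.6624*n^4 - 2.0172*n^3 + 13.1851*n^2 + 10.4007*n + 2.0358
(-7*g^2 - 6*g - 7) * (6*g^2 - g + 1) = -42*g^4 - 29*g^3 - 43*g^2 + g - 7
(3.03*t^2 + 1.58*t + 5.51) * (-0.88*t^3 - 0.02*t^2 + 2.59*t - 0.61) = -2.6664*t^5 - 1.451*t^4 + 2.9673*t^3 + 2.1337*t^2 + 13.3071*t - 3.3611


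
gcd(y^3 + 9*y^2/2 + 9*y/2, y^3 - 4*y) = y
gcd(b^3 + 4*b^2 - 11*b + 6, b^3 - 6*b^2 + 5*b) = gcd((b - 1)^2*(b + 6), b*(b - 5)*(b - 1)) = b - 1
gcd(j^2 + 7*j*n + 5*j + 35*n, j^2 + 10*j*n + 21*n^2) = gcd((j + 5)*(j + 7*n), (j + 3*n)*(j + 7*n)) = j + 7*n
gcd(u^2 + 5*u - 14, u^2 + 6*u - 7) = u + 7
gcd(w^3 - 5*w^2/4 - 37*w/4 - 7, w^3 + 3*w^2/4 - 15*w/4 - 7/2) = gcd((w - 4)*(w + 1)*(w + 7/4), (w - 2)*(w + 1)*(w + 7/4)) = w^2 + 11*w/4 + 7/4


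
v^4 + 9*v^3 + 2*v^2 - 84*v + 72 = (v - 2)*(v - 1)*(v + 6)^2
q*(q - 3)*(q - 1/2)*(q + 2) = q^4 - 3*q^3/2 - 11*q^2/2 + 3*q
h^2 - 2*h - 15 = (h - 5)*(h + 3)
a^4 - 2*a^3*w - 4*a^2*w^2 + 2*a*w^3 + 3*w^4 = (a - 3*w)*(a - w)*(a + w)^2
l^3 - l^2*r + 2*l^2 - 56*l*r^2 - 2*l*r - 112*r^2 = (l + 2)*(l - 8*r)*(l + 7*r)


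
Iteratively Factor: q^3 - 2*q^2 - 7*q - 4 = (q + 1)*(q^2 - 3*q - 4) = (q + 1)^2*(q - 4)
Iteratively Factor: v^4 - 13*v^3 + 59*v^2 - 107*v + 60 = (v - 4)*(v^3 - 9*v^2 + 23*v - 15) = (v - 5)*(v - 4)*(v^2 - 4*v + 3) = (v - 5)*(v - 4)*(v - 1)*(v - 3)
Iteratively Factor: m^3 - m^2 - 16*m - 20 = (m + 2)*(m^2 - 3*m - 10) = (m - 5)*(m + 2)*(m + 2)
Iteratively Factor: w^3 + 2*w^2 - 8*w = (w - 2)*(w^2 + 4*w) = w*(w - 2)*(w + 4)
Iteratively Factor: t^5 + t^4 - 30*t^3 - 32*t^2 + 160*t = (t - 5)*(t^4 + 6*t^3 - 32*t) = t*(t - 5)*(t^3 + 6*t^2 - 32) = t*(t - 5)*(t + 4)*(t^2 + 2*t - 8) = t*(t - 5)*(t + 4)^2*(t - 2)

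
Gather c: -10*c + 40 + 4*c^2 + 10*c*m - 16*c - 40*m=4*c^2 + c*(10*m - 26) - 40*m + 40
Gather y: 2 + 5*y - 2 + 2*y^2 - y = 2*y^2 + 4*y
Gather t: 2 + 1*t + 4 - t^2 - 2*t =-t^2 - t + 6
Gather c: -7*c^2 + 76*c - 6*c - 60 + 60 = -7*c^2 + 70*c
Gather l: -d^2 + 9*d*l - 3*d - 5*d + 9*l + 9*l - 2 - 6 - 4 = -d^2 - 8*d + l*(9*d + 18) - 12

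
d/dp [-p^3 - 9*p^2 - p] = -3*p^2 - 18*p - 1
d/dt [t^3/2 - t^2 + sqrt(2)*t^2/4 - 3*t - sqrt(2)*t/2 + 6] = 3*t^2/2 - 2*t + sqrt(2)*t/2 - 3 - sqrt(2)/2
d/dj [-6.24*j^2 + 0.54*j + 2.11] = 0.54 - 12.48*j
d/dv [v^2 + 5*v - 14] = 2*v + 5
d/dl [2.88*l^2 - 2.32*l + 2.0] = 5.76*l - 2.32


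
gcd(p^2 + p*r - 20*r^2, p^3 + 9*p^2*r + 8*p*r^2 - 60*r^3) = p + 5*r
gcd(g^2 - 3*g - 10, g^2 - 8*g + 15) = g - 5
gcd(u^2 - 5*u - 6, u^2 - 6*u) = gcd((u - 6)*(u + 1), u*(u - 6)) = u - 6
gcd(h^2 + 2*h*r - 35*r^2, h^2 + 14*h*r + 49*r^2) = h + 7*r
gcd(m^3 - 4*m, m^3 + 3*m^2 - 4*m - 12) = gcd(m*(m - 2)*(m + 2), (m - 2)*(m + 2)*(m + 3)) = m^2 - 4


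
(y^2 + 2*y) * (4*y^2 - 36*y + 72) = 4*y^4 - 28*y^3 + 144*y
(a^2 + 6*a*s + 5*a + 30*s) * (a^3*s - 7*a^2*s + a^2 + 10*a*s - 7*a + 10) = a^5*s + 6*a^4*s^2 - 2*a^4*s + a^4 - 12*a^3*s^2 - 19*a^3*s - 2*a^3 - 150*a^2*s^2 + 38*a^2*s - 25*a^2 + 300*a*s^2 - 150*a*s + 50*a + 300*s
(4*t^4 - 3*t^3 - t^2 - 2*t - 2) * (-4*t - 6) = -16*t^5 - 12*t^4 + 22*t^3 + 14*t^2 + 20*t + 12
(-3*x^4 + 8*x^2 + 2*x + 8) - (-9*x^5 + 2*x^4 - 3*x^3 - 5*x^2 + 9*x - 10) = 9*x^5 - 5*x^4 + 3*x^3 + 13*x^2 - 7*x + 18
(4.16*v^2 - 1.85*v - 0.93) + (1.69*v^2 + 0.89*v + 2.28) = 5.85*v^2 - 0.96*v + 1.35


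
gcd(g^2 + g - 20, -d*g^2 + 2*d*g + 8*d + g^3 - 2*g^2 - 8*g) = g - 4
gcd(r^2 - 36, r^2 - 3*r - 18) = r - 6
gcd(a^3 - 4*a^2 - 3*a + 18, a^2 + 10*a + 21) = 1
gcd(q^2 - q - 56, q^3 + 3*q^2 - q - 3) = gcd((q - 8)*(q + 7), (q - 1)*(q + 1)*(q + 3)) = 1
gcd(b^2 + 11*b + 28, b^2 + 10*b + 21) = b + 7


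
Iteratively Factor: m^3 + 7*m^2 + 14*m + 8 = (m + 4)*(m^2 + 3*m + 2) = (m + 1)*(m + 4)*(m + 2)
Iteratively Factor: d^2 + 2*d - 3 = (d + 3)*(d - 1)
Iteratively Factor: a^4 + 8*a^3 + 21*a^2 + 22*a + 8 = (a + 1)*(a^3 + 7*a^2 + 14*a + 8) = (a + 1)^2*(a^2 + 6*a + 8) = (a + 1)^2*(a + 2)*(a + 4)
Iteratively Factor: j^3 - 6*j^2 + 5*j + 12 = (j + 1)*(j^2 - 7*j + 12) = (j - 4)*(j + 1)*(j - 3)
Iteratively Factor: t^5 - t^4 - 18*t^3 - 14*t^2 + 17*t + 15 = (t - 1)*(t^4 - 18*t^2 - 32*t - 15) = (t - 5)*(t - 1)*(t^3 + 5*t^2 + 7*t + 3) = (t - 5)*(t - 1)*(t + 3)*(t^2 + 2*t + 1) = (t - 5)*(t - 1)*(t + 1)*(t + 3)*(t + 1)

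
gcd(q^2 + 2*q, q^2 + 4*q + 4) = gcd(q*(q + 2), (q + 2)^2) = q + 2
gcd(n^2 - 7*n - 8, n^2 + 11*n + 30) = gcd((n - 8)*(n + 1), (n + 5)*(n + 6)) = 1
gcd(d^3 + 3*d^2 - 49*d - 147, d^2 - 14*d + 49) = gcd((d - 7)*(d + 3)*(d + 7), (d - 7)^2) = d - 7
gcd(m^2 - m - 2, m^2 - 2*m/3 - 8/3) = m - 2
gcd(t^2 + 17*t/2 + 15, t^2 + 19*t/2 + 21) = t + 6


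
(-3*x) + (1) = 1 - 3*x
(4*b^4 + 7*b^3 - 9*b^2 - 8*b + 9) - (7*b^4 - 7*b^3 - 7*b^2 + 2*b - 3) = -3*b^4 + 14*b^3 - 2*b^2 - 10*b + 12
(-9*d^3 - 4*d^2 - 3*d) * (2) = -18*d^3 - 8*d^2 - 6*d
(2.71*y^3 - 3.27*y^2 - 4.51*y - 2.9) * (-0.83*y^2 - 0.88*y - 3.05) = -2.2493*y^5 + 0.3293*y^4 - 1.6446*y^3 + 16.3493*y^2 + 16.3075*y + 8.845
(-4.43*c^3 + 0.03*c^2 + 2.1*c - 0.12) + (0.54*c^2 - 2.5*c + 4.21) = -4.43*c^3 + 0.57*c^2 - 0.4*c + 4.09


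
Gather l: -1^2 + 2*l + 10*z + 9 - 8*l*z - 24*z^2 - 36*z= l*(2 - 8*z) - 24*z^2 - 26*z + 8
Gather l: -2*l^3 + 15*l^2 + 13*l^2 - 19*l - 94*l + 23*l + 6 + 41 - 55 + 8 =-2*l^3 + 28*l^2 - 90*l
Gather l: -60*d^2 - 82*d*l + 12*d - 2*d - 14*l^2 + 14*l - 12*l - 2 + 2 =-60*d^2 + 10*d - 14*l^2 + l*(2 - 82*d)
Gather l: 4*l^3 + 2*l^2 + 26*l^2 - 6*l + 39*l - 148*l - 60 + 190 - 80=4*l^3 + 28*l^2 - 115*l + 50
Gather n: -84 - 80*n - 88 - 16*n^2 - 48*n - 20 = -16*n^2 - 128*n - 192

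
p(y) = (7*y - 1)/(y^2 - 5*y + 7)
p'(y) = (5 - 2*y)*(7*y - 1)/(y^2 - 5*y + 7)^2 + 7/(y^2 - 5*y + 7)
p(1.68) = 7.56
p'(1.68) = 13.64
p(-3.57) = -0.69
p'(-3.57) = -0.04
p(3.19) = 17.40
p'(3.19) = -13.87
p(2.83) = 21.90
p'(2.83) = -8.68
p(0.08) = -0.07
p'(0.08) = 1.01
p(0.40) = 0.35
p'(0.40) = 1.64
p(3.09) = 18.79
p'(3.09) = -13.81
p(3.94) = 9.41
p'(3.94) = -7.12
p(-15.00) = -0.35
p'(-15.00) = -0.02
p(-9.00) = -0.48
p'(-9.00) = -0.03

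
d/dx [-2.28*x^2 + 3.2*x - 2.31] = 3.2 - 4.56*x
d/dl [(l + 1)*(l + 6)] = 2*l + 7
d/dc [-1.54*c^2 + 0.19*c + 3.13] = 0.19 - 3.08*c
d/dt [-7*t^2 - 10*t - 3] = -14*t - 10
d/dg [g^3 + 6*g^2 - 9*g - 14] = 3*g^2 + 12*g - 9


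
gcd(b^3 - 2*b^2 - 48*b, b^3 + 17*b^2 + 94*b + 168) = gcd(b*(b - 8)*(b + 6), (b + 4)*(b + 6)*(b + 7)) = b + 6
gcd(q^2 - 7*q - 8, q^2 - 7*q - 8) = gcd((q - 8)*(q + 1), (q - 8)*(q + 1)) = q^2 - 7*q - 8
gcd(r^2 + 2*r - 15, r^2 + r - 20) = r + 5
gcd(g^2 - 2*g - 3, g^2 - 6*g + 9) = g - 3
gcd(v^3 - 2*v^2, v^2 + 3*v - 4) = 1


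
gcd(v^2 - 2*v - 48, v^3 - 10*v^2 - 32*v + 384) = v^2 - 2*v - 48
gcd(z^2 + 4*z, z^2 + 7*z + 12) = z + 4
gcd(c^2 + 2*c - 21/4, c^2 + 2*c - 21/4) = c^2 + 2*c - 21/4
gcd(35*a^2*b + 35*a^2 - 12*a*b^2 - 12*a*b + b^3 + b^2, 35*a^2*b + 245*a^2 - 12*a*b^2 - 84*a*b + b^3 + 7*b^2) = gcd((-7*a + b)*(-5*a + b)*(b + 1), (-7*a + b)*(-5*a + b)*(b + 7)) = 35*a^2 - 12*a*b + b^2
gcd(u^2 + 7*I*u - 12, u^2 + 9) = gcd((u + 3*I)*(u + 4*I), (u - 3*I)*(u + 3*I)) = u + 3*I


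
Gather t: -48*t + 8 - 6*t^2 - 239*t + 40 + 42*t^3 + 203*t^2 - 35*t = 42*t^3 + 197*t^2 - 322*t + 48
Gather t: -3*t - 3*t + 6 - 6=-6*t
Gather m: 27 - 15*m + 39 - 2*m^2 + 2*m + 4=-2*m^2 - 13*m + 70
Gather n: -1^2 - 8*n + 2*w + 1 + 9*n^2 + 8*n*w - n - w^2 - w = 9*n^2 + n*(8*w - 9) - w^2 + w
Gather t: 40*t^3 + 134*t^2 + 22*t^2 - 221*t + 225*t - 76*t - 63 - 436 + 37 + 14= 40*t^3 + 156*t^2 - 72*t - 448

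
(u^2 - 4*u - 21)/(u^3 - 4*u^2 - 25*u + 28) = (u + 3)/(u^2 + 3*u - 4)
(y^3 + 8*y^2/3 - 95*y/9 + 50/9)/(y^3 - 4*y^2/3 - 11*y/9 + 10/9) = (y + 5)/(y + 1)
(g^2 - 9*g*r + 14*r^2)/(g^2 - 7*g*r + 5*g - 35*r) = (g - 2*r)/(g + 5)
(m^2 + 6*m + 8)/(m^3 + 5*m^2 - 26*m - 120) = (m + 2)/(m^2 + m - 30)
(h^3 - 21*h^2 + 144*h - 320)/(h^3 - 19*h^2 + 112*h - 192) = (h - 5)/(h - 3)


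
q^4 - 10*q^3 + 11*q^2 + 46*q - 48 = (q - 8)*(q - 3)*(q - 1)*(q + 2)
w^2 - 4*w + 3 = (w - 3)*(w - 1)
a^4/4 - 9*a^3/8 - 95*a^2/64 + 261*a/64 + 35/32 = (a/4 + 1/2)*(a - 5)*(a - 7/4)*(a + 1/4)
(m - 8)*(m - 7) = m^2 - 15*m + 56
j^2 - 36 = (j - 6)*(j + 6)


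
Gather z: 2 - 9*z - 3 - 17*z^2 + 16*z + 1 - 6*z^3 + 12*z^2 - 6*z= -6*z^3 - 5*z^2 + z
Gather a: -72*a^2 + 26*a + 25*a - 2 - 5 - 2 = -72*a^2 + 51*a - 9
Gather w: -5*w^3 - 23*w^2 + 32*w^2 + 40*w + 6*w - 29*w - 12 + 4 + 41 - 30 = -5*w^3 + 9*w^2 + 17*w + 3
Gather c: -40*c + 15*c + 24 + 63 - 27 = 60 - 25*c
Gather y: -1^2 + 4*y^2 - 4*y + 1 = 4*y^2 - 4*y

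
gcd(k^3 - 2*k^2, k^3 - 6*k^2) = k^2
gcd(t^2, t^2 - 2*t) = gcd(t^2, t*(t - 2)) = t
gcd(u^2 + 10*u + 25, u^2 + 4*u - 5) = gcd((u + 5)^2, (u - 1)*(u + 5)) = u + 5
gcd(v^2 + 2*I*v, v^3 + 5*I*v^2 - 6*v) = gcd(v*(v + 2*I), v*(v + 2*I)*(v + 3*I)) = v^2 + 2*I*v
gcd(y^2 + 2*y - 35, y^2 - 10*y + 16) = 1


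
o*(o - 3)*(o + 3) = o^3 - 9*o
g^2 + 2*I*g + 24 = (g - 4*I)*(g + 6*I)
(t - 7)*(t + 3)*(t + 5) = t^3 + t^2 - 41*t - 105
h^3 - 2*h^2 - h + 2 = (h - 2)*(h - 1)*(h + 1)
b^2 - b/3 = b*(b - 1/3)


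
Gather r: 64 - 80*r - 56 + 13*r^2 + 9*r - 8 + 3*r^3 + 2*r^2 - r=3*r^3 + 15*r^2 - 72*r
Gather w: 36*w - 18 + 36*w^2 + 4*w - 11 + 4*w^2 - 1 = 40*w^2 + 40*w - 30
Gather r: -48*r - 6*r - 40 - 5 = -54*r - 45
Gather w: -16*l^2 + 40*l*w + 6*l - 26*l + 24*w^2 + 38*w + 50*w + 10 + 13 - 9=-16*l^2 - 20*l + 24*w^2 + w*(40*l + 88) + 14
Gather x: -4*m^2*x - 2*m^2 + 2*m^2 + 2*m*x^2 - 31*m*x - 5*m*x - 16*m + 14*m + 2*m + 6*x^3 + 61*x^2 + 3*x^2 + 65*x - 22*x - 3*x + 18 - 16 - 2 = 6*x^3 + x^2*(2*m + 64) + x*(-4*m^2 - 36*m + 40)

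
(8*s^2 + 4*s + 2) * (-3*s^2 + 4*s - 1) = -24*s^4 + 20*s^3 + 2*s^2 + 4*s - 2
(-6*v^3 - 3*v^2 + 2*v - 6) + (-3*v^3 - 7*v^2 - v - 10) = -9*v^3 - 10*v^2 + v - 16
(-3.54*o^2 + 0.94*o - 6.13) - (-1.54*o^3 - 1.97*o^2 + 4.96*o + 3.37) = 1.54*o^3 - 1.57*o^2 - 4.02*o - 9.5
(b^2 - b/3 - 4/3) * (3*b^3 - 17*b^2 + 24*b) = 3*b^5 - 18*b^4 + 77*b^3/3 + 44*b^2/3 - 32*b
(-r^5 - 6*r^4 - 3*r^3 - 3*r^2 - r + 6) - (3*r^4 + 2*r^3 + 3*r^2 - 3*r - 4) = -r^5 - 9*r^4 - 5*r^3 - 6*r^2 + 2*r + 10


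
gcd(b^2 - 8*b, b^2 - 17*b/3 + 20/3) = 1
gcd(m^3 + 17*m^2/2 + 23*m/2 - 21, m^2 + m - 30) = m + 6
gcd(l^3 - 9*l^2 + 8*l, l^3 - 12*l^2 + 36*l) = l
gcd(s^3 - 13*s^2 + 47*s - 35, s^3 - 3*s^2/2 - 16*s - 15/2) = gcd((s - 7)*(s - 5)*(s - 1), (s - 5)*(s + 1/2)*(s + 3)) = s - 5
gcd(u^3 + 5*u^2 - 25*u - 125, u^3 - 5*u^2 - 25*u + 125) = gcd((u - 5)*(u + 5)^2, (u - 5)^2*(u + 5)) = u^2 - 25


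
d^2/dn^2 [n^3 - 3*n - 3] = 6*n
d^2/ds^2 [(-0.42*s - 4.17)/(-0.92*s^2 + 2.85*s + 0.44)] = ((-2.3184*s - 5.2788)*(-0.92*s^2 + 2.85*s + 0.44) - (0.42*s + 4.17)*(1.84*s - 2.85)*(3.68*s - 5.7))/(-0.92*s^2 + 2.85*s + 0.44)^3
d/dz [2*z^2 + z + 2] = 4*z + 1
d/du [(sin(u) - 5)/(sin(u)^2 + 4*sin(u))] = (-cos(u) + 10/tan(u) + 20*cos(u)/sin(u)^2)/(sin(u) + 4)^2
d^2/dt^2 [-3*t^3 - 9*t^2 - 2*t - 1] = -18*t - 18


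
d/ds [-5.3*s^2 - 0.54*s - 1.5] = -10.6*s - 0.54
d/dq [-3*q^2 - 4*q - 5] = -6*q - 4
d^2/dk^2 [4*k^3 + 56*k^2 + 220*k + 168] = 24*k + 112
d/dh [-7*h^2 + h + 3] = 1 - 14*h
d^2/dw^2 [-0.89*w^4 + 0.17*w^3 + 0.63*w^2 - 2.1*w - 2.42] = -10.68*w^2 + 1.02*w + 1.26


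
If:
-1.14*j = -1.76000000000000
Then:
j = 1.54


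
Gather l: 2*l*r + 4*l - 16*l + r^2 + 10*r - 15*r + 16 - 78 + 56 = l*(2*r - 12) + r^2 - 5*r - 6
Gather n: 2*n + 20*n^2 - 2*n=20*n^2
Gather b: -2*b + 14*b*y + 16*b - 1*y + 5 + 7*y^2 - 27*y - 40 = b*(14*y + 14) + 7*y^2 - 28*y - 35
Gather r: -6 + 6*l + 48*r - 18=6*l + 48*r - 24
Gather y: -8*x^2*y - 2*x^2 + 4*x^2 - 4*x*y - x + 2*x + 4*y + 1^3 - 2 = 2*x^2 + x + y*(-8*x^2 - 4*x + 4) - 1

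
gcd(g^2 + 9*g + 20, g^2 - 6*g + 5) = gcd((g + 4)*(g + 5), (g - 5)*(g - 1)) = 1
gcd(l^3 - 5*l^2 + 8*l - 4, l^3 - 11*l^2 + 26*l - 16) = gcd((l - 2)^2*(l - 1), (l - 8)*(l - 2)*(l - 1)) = l^2 - 3*l + 2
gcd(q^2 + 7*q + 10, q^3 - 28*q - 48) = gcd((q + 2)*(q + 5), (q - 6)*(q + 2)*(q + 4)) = q + 2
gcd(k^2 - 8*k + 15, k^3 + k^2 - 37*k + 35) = k - 5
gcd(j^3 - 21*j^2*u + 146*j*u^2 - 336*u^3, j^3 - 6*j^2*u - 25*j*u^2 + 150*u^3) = -j + 6*u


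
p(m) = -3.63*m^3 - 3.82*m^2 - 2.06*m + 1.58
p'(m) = -10.89*m^2 - 7.64*m - 2.06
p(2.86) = -120.48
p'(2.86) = -112.99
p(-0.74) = 2.48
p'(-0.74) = -2.37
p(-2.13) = 23.72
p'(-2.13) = -35.19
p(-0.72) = 2.44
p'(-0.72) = -2.20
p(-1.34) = 6.22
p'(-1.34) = -11.38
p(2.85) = -119.35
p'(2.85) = -112.29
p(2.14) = -55.90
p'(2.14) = -68.28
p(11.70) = -6359.30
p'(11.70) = -1582.18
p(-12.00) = 5748.86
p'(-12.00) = -1478.54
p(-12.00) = 5748.86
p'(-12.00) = -1478.54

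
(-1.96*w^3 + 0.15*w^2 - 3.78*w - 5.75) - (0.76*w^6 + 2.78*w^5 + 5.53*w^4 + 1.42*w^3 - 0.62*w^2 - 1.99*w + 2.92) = -0.76*w^6 - 2.78*w^5 - 5.53*w^4 - 3.38*w^3 + 0.77*w^2 - 1.79*w - 8.67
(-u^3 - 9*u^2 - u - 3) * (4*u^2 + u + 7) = -4*u^5 - 37*u^4 - 20*u^3 - 76*u^2 - 10*u - 21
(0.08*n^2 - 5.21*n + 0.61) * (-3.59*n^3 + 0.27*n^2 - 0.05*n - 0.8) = -0.2872*n^5 + 18.7255*n^4 - 3.6006*n^3 + 0.3612*n^2 + 4.1375*n - 0.488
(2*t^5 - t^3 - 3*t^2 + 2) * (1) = 2*t^5 - t^3 - 3*t^2 + 2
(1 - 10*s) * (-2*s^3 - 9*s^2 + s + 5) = 20*s^4 + 88*s^3 - 19*s^2 - 49*s + 5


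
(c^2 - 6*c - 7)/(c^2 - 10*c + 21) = (c + 1)/(c - 3)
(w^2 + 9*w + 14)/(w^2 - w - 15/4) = 4*(w^2 + 9*w + 14)/(4*w^2 - 4*w - 15)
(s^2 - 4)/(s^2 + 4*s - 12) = (s + 2)/(s + 6)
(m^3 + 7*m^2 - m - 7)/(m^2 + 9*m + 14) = (m^2 - 1)/(m + 2)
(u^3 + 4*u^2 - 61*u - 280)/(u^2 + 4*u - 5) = (u^2 - u - 56)/(u - 1)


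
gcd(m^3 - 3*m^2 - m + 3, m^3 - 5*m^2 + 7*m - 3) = m^2 - 4*m + 3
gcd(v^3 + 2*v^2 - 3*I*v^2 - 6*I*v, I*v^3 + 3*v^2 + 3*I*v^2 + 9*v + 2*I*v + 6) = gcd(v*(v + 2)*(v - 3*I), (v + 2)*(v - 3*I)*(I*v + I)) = v^2 + v*(2 - 3*I) - 6*I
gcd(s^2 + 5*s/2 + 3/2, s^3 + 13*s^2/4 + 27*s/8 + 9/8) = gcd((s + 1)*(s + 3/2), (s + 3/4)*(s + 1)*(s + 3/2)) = s^2 + 5*s/2 + 3/2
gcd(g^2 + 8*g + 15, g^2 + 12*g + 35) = g + 5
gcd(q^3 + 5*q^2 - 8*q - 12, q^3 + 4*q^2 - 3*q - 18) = q - 2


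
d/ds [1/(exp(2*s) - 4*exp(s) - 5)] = 2*(2 - exp(s))*exp(s)/(-exp(2*s) + 4*exp(s) + 5)^2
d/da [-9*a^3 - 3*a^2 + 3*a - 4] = -27*a^2 - 6*a + 3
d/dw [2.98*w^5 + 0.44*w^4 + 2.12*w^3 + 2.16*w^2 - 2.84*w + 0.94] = 14.9*w^4 + 1.76*w^3 + 6.36*w^2 + 4.32*w - 2.84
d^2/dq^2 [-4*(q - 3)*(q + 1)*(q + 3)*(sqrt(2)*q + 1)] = -48*sqrt(2)*q^2 - 24*sqrt(2)*q - 24*q - 8 + 72*sqrt(2)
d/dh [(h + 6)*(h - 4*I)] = 2*h + 6 - 4*I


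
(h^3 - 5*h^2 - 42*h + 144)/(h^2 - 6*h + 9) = (h^2 - 2*h - 48)/(h - 3)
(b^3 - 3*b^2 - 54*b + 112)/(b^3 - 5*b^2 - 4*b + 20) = (b^2 - b - 56)/(b^2 - 3*b - 10)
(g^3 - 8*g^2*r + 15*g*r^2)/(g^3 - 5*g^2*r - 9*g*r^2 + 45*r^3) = g/(g + 3*r)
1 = 1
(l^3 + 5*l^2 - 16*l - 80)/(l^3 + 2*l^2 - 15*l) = (l^2 - 16)/(l*(l - 3))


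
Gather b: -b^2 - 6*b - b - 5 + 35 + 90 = -b^2 - 7*b + 120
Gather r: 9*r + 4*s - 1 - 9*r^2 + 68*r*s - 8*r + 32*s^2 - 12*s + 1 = -9*r^2 + r*(68*s + 1) + 32*s^2 - 8*s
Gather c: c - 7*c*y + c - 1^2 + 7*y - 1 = c*(2 - 7*y) + 7*y - 2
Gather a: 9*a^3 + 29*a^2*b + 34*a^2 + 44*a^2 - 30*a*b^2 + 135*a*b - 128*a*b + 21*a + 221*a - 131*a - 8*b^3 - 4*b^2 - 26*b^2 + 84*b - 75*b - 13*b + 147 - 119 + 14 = 9*a^3 + a^2*(29*b + 78) + a*(-30*b^2 + 7*b + 111) - 8*b^3 - 30*b^2 - 4*b + 42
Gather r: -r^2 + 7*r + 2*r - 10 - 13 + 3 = -r^2 + 9*r - 20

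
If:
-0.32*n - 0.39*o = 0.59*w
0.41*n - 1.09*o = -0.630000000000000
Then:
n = -1.26420287006094*w - 0.482995871830155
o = 0.396304305091409 - 0.475525850206408*w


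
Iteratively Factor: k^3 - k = (k - 1)*(k^2 + k) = (k - 1)*(k + 1)*(k)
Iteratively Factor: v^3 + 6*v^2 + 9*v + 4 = (v + 4)*(v^2 + 2*v + 1) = (v + 1)*(v + 4)*(v + 1)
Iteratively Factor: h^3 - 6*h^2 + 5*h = (h - 5)*(h^2 - h) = (h - 5)*(h - 1)*(h)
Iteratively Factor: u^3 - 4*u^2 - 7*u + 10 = (u - 5)*(u^2 + u - 2) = (u - 5)*(u + 2)*(u - 1)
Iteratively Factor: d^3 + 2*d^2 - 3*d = (d)*(d^2 + 2*d - 3) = d*(d - 1)*(d + 3)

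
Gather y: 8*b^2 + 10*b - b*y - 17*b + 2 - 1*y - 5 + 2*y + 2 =8*b^2 - 7*b + y*(1 - b) - 1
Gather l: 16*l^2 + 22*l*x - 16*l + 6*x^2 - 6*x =16*l^2 + l*(22*x - 16) + 6*x^2 - 6*x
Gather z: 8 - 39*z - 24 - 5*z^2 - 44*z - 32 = -5*z^2 - 83*z - 48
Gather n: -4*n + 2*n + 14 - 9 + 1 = 6 - 2*n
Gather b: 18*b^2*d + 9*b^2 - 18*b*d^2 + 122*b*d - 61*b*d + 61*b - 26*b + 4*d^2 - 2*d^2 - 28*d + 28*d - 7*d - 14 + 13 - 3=b^2*(18*d + 9) + b*(-18*d^2 + 61*d + 35) + 2*d^2 - 7*d - 4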